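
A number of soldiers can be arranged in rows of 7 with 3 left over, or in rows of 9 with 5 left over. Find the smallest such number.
M = 7 × 9 = 63. M₁ = 9, y₁ ≡ 4 (mod 7). M₂ = 7, y₂ ≡ 4 (mod 9). t = 3×9×4 + 5×7×4 ≡ 59 (mod 63). The smallest positive such number is 59.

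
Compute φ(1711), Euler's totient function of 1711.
1624

Prime factorization: 1711 = 29 × 59
Using the formula φ(n) = n × Π(1 - 1/p) for each prime factor p:
φ(1711) = 1711 × (1 - 1/29) × (1 - 1/59)
φ(1711) = 1624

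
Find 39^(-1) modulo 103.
37

Using Extended Euclidean Algorithm:
gcd(39, 103) = 1
Bezout coefficients: 39 × 37 + 103 × -14 = 1
So 39 × 37 ≡ 1 (mod 103)
The inverse is 37 mod 103 = 37
Verification: 39 × 37 = 1443 = 14 × 103 + 1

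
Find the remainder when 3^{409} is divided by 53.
By Fermat: 3^{52} ≡ 1 (mod 53). 409 = 7×52 + 45. So 3^{409} ≡ 3^{45} ≡ 19 (mod 53)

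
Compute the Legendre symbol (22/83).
(22/83) = 22^{41} mod 83 = -1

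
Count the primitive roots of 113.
48

The number of primitive roots modulo p is φ(p-1) = φ(112)
φ(112) = 48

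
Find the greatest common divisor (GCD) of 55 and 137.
1

Using the Euclidean algorithm:
55 = 0 × 137 + 55
137 = 2 × 55 + 27
55 = 2 × 27 + 1
27 = 27 × 1 + 0

GCD(55, 137) = 1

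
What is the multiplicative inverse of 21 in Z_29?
18

Using Extended Euclidean Algorithm:
gcd(21, 29) = 1
Bezout coefficients: 21 × -11 + 29 × 8 = 1
So 21 × -11 ≡ 1 (mod 29)
The inverse is -11 mod 29 = 18
Verification: 21 × 18 = 378 = 13 × 29 + 1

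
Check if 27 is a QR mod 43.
By Euler's criterion: 27^{21} ≡ 42 (mod 43). Since this equals -1 (≡ 42), 27 is not a QR.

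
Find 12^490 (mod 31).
Using Fermat: 12^{30} ≡ 1 (mod 31). 490 ≡ 10 (mod 30). So 12^{490} ≡ 12^{10} ≡ 25 (mod 31)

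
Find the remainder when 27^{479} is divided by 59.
By Fermat: 27^{58} ≡ 1 (mod 59). 479 = 8×58 + 15. So 27^{479} ≡ 27^{15} ≡ 26 (mod 59)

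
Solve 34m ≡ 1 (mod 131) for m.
34^(-1) ≡ 27 (mod 131). Verification: 34 × 27 = 918 ≡ 1 (mod 131)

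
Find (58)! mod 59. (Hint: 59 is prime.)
By Wilson's theorem, (58)! ≡ -1 ≡ 58 (mod 59)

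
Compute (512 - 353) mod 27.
24

(512 - 353) = 159
159 mod 27 = 24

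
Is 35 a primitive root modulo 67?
No

To verify, check if 35^(66/q) ≢ 1 (mod 67) for each prime divisor q of 66
Divisors of 66 = 66: [1, 2, 3, 6, 11, 22, 33, 66]
  35^(66/11) = 35^6 ≡ 25 (mod 67)
  35^(66/2) = 35^33 ≡ 1 (mod 67)
  35^(66/3) = 35^22 ≡ 29 (mod 67)
Conclusion: 35 is not a primitive root modulo 67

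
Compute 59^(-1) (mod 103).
7

Using Extended Euclidean Algorithm:
gcd(59, 103) = 1
Bezout coefficients: 59 × 7 + 103 × -4 = 1
So 59 × 7 ≡ 1 (mod 103)
The inverse is 7 mod 103 = 7
Verification: 59 × 7 = 413 = 4 × 103 + 1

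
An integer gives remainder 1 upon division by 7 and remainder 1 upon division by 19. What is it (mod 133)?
M = 7 × 19 = 133. M₁ = 19, y₁ ≡ 3 (mod 7). M₂ = 7, y₂ ≡ 11 (mod 19). z = 1×19×3 + 1×7×11 ≡ 1 (mod 133). The smallest positive such number is 1.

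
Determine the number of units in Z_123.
80

Prime factorization: 123 = 3 × 41
Using the formula φ(n) = n × Π(1 - 1/p) for each prime factor p:
φ(123) = 123 × (1 - 1/3) × (1 - 1/41)
φ(123) = 80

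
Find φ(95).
72

Prime factorization: 95 = 5 × 19
Using the formula φ(n) = n × Π(1 - 1/p) for each prime factor p:
φ(95) = 95 × (1 - 1/5) × (1 - 1/19)
φ(95) = 72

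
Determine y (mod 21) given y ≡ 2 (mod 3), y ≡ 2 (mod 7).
2

Using the Chinese Remainder Theorem:
M = product of moduli = 21
For equation 1: M_1 = 7, 7 ≡ 1 (mod 3), inverse of 7 mod 3 is 1 (check: 1 × 1 = 1 ≡ 1 (mod 3))
For equation 2: M_2 = 3, 3 ≡ 3 (mod 7), inverse of 3 mod 7 is 5 (check: 3 × 5 = 15 ≡ 1 (mod 7))
Combine: y ≡ Σ r_i×M_i×(M_i⁻¹ mod m_i) = 2×7×1 + 2×3×5 = 14 + 30 = 44
44 mod 21 = 2
y ≡ 2 (mod 21)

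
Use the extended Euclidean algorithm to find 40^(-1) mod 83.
Extended GCD: 40(27) + 83(-13) = 1. So 40^(-1) ≡ 27 ≡ 27 (mod 83). Verify: 40 × 27 = 1080 ≡ 1 (mod 83)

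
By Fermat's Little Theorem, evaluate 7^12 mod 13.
By Fermat's Little Theorem, 7^{12} ≡ 1 (mod 13) since 13 is prime and gcd(7, 13) = 1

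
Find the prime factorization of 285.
3 × 5 × 19

Divide by primes starting from smallest:
285 ÷ 3 = 95
95 ÷ 5 = 19
19 ÷ 19 = 1

285 = 3 × 5 × 19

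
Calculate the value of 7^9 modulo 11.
9 = 8 + 1 (binary 1001). Repeated squaring mod 11: 7^1 ≡ 7; 7^2 ≡ 7² = 49 ≡ 5; 7^4 ≡ 5² = 25 ≡ 3; 7^8 ≡ 3² = 9 ≡ 9. Multiply: 7^9 = 7^8 × 7^1 ≡ 9 × 7 (mod 11): 9 × 7 = 63 ≡ 8. So 7^9 ≡ 8 (mod 11).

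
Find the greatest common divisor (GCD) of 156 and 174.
6

Using the Euclidean algorithm:
156 = 0 × 174 + 156
174 = 1 × 156 + 18
156 = 8 × 18 + 12
18 = 1 × 12 + 6
12 = 2 × 6 + 0

GCD(156, 174) = 6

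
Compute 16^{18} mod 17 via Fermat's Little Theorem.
1

By Fermat's Little Theorem, a^(p-1) ≡ 1 (mod p) for prime p and gcd(a, p) = 1
Here p = 17, so 16^16 ≡ 1 (mod 17)
We can reduce the exponent: 18 mod 16 = 2
So 16^18 ≡ 16^2 (mod 17)
Computing: 16^2 mod 17 = 1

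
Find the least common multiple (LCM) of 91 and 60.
5460

First find GCD(91, 60) using the Euclidean algorithm:
91 = 1 × 60 + 31
60 = 1 × 31 + 29
31 = 1 × 29 + 2
29 = 14 × 2 + 1
2 = 2 × 1 + 0
GCD(91, 60) = 1

LCM formula: LCM(a, b) = (a × b) / GCD(a, b)
LCM(91, 60) = (91 × 60) / 1
LCM(91, 60) = 5460 / 1
LCM(91, 60) = 5460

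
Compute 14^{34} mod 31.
7

Using successive squaring:
Binary expansion of 34: 100010
Powers of 14 mod 31 (each is the square of the previous):
  14^1 ≡ 14 (mod 31)
  14^2 ≡ 14² = 196 ≡ 10 (mod 31)
  14^4 ≡ 10² = 100 ≡ 7 (mod 31)
  14^8 ≡ 7² = 49 ≡ 18 (mod 31)
  14^16 ≡ 18² = 324 ≡ 14 (mod 31)
  14^32 ≡ 14² = 196 ≡ 10 (mod 31)
34 = 32 + 2, so 14^34 = 14^32 × 14^2 ≡ 10 × 10 (mod 31)
Multiplying step by step:
  10 × 10 = 100 ≡ 7 (mod 31)
Result: 14^34 ≡ 7 (mod 31)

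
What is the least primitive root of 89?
3

A primitive root g modulo p has order p-1 = 88
Prime divisors of 88: [2, 11]
g is a primitive root iff g^(88/q) ≢ 1 (mod 89) for each prime divisor q
Testing small values:
  g = 2: 2^44 ≡ 1, 2^8 ≡ 78 (mod 89) → 2^44 ≡ 1, not primitive root
  g = 3: 3^44 ≡ 88, 3^8 ≡ 64 (mod 89) → none is 1, primitive root!
The smallest primitive root is 3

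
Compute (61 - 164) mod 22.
7

(61 - 164) = -103
-103 mod 22 = 7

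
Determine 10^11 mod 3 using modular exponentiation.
Using Fermat: 10^{2} ≡ 1 (mod 3). 11 ≡ 1 (mod 2). So 10^{11} ≡ 10^{1} ≡ 1 (mod 3)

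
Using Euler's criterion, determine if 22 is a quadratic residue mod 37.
By Euler's criterion: 22^{18} ≡ 36 (mod 37). Since this equals -1 (≡ 36), 22 is not a QR.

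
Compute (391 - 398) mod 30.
23

(391 - 398) = -7
-7 mod 30 = 23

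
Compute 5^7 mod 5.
5 ≡ 0 (mod 5). 7 = 4 + 2 + 1 (binary 111). Repeated squaring mod 5: 0^1 ≡ 0; 0^2 ≡ 0² = 0 ≡ 0; 0^4 ≡ 0² = 0 ≡ 0. Multiply: 5^7 ≡ 0^4 × 0^2 × 0^1 ≡ 0 × 0 × 0 (mod 5): 0 × 0 = 0 ≡ 0; 0 × 0 = 0 ≡ 0. So 5^7 ≡ 0 (mod 5).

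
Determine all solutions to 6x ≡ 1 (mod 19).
16

Since gcd(6, 19) = 1 divides 1, a solution exists.
Multiply both sides by the inverse of 6 mod 19:
  6^(-1) mod 19 = 16
  x ≡ 16 × 1 ≡ 16 ≡ 16 (mod 19)
Verification: 6 × 16 = 96 = 5 × 19 + 1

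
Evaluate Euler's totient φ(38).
18

Prime factorization: 38 = 2 × 19
Using the formula φ(n) = n × Π(1 - 1/p) for each prime factor p:
φ(38) = 38 × (1 - 1/2) × (1 - 1/19)
φ(38) = 18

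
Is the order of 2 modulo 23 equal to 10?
No, the actual order is 11, not 10.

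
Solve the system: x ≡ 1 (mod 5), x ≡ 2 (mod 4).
M = 5 × 4 = 20. M₁ = 4, y₁ ≡ 4 (mod 5). M₂ = 5, y₂ ≡ 1 (mod 4). x = 1×4×4 + 2×5×1 ≡ 6 (mod 20)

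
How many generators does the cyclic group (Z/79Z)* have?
24

The number of primitive roots modulo p is φ(p-1) = φ(78)
φ(78) = 24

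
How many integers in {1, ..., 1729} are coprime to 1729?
1296

Prime factorization: 1729 = 7 × 13 × 19
Using the formula φ(n) = n × Π(1 - 1/p) for each prime factor p:
φ(1729) = 1729 × (1 - 1/7) × (1 - 1/13) × (1 - 1/19)
φ(1729) = 1296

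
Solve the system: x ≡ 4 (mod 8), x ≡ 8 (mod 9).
M = 8 × 9 = 72. M₁ = 9, y₁ ≡ 1 (mod 8). M₂ = 8, y₂ ≡ 8 (mod 9). x = 4×9×1 + 8×8×8 ≡ 44 (mod 72)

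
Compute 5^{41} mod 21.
17

Using successive squaring:
Binary expansion of 41: 101001
Powers of 5 mod 21 (each is the square of the previous):
  5^1 ≡ 5 (mod 21)
  5^2 ≡ 5² = 25 ≡ 4 (mod 21)
  5^4 ≡ 4² = 16 ≡ 16 (mod 21)
  5^8 ≡ 16² = 256 ≡ 4 (mod 21)
  5^16 ≡ 4² = 16 ≡ 16 (mod 21)
  5^32 ≡ 16² = 256 ≡ 4 (mod 21)
41 = 32 + 8 + 1, so 5^41 = 5^32 × 5^8 × 5^1 ≡ 4 × 4 × 5 (mod 21)
Multiplying step by step:
  4 × 4 = 16 ≡ 16 (mod 21)
  16 × 5 = 80 ≡ 17 (mod 21)
Result: 5^41 ≡ 17 (mod 21)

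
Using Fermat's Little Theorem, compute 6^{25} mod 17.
11

By Fermat's Little Theorem, a^(p-1) ≡ 1 (mod p) for prime p and gcd(a, p) = 1
Here p = 17, so 6^16 ≡ 1 (mod 17)
We can reduce the exponent: 25 mod 16 = 9
So 6^25 ≡ 6^9 (mod 17)
Computing: 6^9 mod 17 = 11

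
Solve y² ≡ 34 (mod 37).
The square roots of 34 mod 37 are 16 and 21. Verify: 16² = 256 ≡ 34 (mod 37)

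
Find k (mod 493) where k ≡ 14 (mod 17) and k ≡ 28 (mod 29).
M = 17 × 29 = 493. M₁ = 29, y₁ ≡ 10 (mod 17). M₂ = 17, y₂ ≡ 12 (mod 29). k = 14×29×10 + 28×17×12 ≡ 405 (mod 493)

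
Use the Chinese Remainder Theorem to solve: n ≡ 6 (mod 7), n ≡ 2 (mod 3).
20

Using the Chinese Remainder Theorem:
M = product of moduli = 21
For equation 1: M_1 = 3, 3 ≡ 3 (mod 7), inverse of 3 mod 7 is 5 (check: 3 × 5 = 15 ≡ 1 (mod 7))
For equation 2: M_2 = 7, 7 ≡ 1 (mod 3), inverse of 7 mod 3 is 1 (check: 1 × 1 = 1 ≡ 1 (mod 3))
Combine: n ≡ Σ r_i×M_i×(M_i⁻¹ mod m_i) = 6×3×5 + 2×7×1 = 90 + 14 = 104
104 mod 21 = 20
n ≡ 20 (mod 21)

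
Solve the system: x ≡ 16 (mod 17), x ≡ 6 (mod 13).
M = 17 × 13 = 221. M₁ = 13, y₁ ≡ 4 (mod 17). M₂ = 17, y₂ ≡ 10 (mod 13). x = 16×13×4 + 6×17×10 ≡ 84 (mod 221)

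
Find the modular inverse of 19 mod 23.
19^(-1) ≡ 17 (mod 23). Verification: 19 × 17 = 323 ≡ 1 (mod 23)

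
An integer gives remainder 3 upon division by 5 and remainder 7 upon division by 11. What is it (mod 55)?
M = 5 × 11 = 55. M₁ = 11, y₁ ≡ 1 (mod 5). M₂ = 5, y₂ ≡ 9 (mod 11). k = 3×11×1 + 7×5×9 ≡ 18 (mod 55). The smallest positive such number is 18.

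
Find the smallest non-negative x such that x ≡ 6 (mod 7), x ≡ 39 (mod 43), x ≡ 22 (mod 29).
5242

Using the Chinese Remainder Theorem:
M = product of moduli = 8729
For equation 1: M_1 = 1247, 1247 ≡ 1 (mod 7), inverse of 1247 mod 7 is 1 (check: 1 × 1 = 1 ≡ 1 (mod 7))
For equation 2: M_2 = 203, 203 ≡ 31 (mod 43), inverse of 203 mod 43 is 25 (check: 31 × 25 = 775 ≡ 1 (mod 43))
For equation 3: M_3 = 301, 301 ≡ 11 (mod 29), inverse of 301 mod 29 is 8 (check: 11 × 8 = 88 ≡ 1 (mod 29))
Combine: x ≡ Σ r_i×M_i×(M_i⁻¹ mod m_i) = 6×1247×1 + 39×203×25 + 22×301×8 = 7482 + 197925 + 52976 = 258383
258383 mod 8729 = 5242
x ≡ 5242 (mod 8729)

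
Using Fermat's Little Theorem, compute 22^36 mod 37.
By Fermat's Little Theorem, 22^{36} ≡ 1 (mod 37) since 37 is prime and gcd(22, 37) = 1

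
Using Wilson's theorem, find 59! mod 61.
(60)! = (59)! × (60) ≡ -1 (mod 61). So (59)! ≡ -1 × (60)^(-1) ≡ (-1)×(-1) = 1 (mod 61)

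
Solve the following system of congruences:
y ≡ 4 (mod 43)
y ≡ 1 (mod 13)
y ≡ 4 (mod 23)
9894

Using the Chinese Remainder Theorem:
M = product of moduli = 12857
For equation 1: M_1 = 299, 299 ≡ 41 (mod 43), inverse of 299 mod 43 is 21 (check: 41 × 21 = 861 ≡ 1 (mod 43))
For equation 2: M_2 = 989, 989 ≡ 1 (mod 13), inverse of 989 mod 13 is 1 (check: 1 × 1 = 1 ≡ 1 (mod 13))
For equation 3: M_3 = 559, 559 ≡ 7 (mod 23), inverse of 559 mod 23 is 10 (check: 7 × 10 = 70 ≡ 1 (mod 23))
Combine: y ≡ Σ r_i×M_i×(M_i⁻¹ mod m_i) = 4×299×21 + 1×989×1 + 4×559×10 = 25116 + 989 + 22360 = 48465
48465 mod 12857 = 9894
y ≡ 9894 (mod 12857)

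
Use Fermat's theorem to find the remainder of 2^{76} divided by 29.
23

By Fermat's Little Theorem, a^(p-1) ≡ 1 (mod p) for prime p and gcd(a, p) = 1
Here p = 29, so 2^28 ≡ 1 (mod 29)
We can reduce the exponent: 76 mod 28 = 20
So 2^76 ≡ 2^20 (mod 29)
Computing: 2^20 mod 29 = 23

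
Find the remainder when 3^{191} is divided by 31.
By Fermat: 3^{30} ≡ 1 (mod 31). 191 = 6×30 + 11. So 3^{191} ≡ 3^{11} ≡ 13 (mod 31)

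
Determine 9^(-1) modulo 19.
9^(-1) ≡ 17 (mod 19). Verification: 9 × 17 = 153 ≡ 1 (mod 19)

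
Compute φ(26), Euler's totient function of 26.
12

Prime factorization: 26 = 2 × 13
Using the formula φ(n) = n × Π(1 - 1/p) for each prime factor p:
φ(26) = 26 × (1 - 1/2) × (1 - 1/13)
φ(26) = 12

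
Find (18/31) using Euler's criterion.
(18/31) = 18^{15} mod 31 = 1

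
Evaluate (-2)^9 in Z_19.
(-2) ≡ 17 (mod 19). 9 = 8 + 1 (binary 1001). Repeated squaring mod 19: 17^1 ≡ 17; 17^2 ≡ 17² = 289 ≡ 4; 17^4 ≡ 4² = 16 ≡ 16; 17^8 ≡ 16² = 256 ≡ 9. Multiply: (-2)^9 ≡ 17^8 × 17^1 ≡ 9 × 17 (mod 19): 9 × 17 = 153 ≡ 1. So (-2)^9 ≡ 1 (mod 19).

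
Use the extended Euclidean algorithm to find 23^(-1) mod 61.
Extended GCD: 23(8) + 61(-3) = 1. So 23^(-1) ≡ 8 ≡ 8 (mod 61). Verify: 23 × 8 = 184 ≡ 1 (mod 61)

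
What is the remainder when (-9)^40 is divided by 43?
Using repeated squaring. (-9) ≡ 34 (mod 43). 40 = 32 + 8 (binary 101000). Repeated squaring mod 43: 34^1 ≡ 34; 34^2 ≡ 34² = 1156 ≡ 38; 34^4 ≡ 38² = 1444 ≡ 25; 34^8 ≡ 25² = 625 ≡ 23; 34^16 ≡ 23² = 529 ≡ 13; 34^32 ≡ 13² = 169 ≡ 40. Multiply: (-9)^40 ≡ 34^32 × 34^8 ≡ 40 × 23 (mod 43): 40 × 23 = 920 ≡ 17. So (-9)^40 ≡ 17 (mod 43).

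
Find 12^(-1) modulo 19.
8

Using Extended Euclidean Algorithm:
gcd(12, 19) = 1
Bezout coefficients: 12 × 8 + 19 × -5 = 1
So 12 × 8 ≡ 1 (mod 19)
The inverse is 8 mod 19 = 8
Verification: 12 × 8 = 96 = 5 × 19 + 1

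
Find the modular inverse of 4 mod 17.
4^(-1) ≡ 13 (mod 17). Verification: 4 × 13 = 52 ≡ 1 (mod 17)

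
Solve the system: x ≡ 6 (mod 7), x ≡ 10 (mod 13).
M = 7 × 13 = 91. M₁ = 13, y₁ ≡ 6 (mod 7). M₂ = 7, y₂ ≡ 2 (mod 13). x = 6×13×6 + 10×7×2 ≡ 62 (mod 91)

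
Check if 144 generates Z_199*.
p - 1 = 198 has prime divisors 2, 3, 11. Check 144^(198/q) mod 199 for each: 144^(198/2) = 144^99 ≡ 1, 144^(198/3) = 144^66 ≡ 1, 144^(198/11) = 144^18 ≡ 63 (mod 199). Since 144^99 ≡ 1 (mod 199), the order of 144 divides 99 (in fact the order is 33) ≠ 198, so it is not a primitive root.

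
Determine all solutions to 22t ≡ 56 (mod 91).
77

Since gcd(22, 91) = 1 divides 56, a solution exists.
Multiply both sides by the inverse of 22 mod 91:
  22^(-1) mod 91 = 29
  x ≡ 29 × 56 ≡ 1624 ≡ 77 (mod 91)
Verification: 22 × 77 = 1694 = 18 × 91 + 56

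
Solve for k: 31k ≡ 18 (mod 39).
27

Since gcd(31, 39) = 1 divides 18, a solution exists.
Multiply both sides by the inverse of 31 mod 39:
  31^(-1) mod 39 = 34
  x ≡ 34 × 18 ≡ 612 ≡ 27 (mod 39)
Verification: 31 × 27 = 837 = 21 × 39 + 18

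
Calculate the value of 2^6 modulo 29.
6 = 4 + 2 (binary 110). Repeated squaring mod 29: 2^1 ≡ 2; 2^2 ≡ 2² = 4 ≡ 4; 2^4 ≡ 4² = 16 ≡ 16. Multiply: 2^6 = 2^4 × 2^2 ≡ 16 × 4 (mod 29): 16 × 4 = 64 ≡ 6. So 2^6 ≡ 6 (mod 29).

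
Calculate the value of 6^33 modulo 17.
Using Fermat: 6^{16} ≡ 1 (mod 17). 33 ≡ 1 (mod 16). So 6^{33} ≡ 6^{1} ≡ 6 (mod 17)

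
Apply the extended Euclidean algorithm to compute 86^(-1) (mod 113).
Extended GCD: 86(46) + 113(-35) = 1. So 86^(-1) ≡ 46 ≡ 46 (mod 113). Verify: 86 × 46 = 3956 ≡ 1 (mod 113)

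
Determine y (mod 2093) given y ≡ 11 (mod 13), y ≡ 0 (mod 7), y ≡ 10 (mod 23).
700

Using the Chinese Remainder Theorem:
M = product of moduli = 2093
For equation 1: M_1 = 161, 161 ≡ 5 (mod 13), inverse of 161 mod 13 is 8 (check: 5 × 8 = 40 ≡ 1 (mod 13))
For equation 2: M_2 = 299, 299 ≡ 5 (mod 7), inverse of 299 mod 7 is 3 (check: 5 × 3 = 15 ≡ 1 (mod 7))
For equation 3: M_3 = 91, 91 ≡ 22 (mod 23), inverse of 91 mod 23 is 22 (check: 22 × 22 = 484 ≡ 1 (mod 23))
Combine: y ≡ Σ r_i×M_i×(M_i⁻¹ mod m_i) = 11×161×8 + 0×299×3 + 10×91×22 = 14168 + 0 + 20020 = 34188
34188 mod 2093 = 700
y ≡ 700 (mod 2093)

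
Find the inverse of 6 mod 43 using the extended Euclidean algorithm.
Extended GCD: 6(-7) + 43(1) = 1. So 6^(-1) ≡ 36 ≡ 36 (mod 43). Verify: 6 × 36 = 216 ≡ 1 (mod 43)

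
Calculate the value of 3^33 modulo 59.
Using repeated squaring. 33 = 32 + 1 (binary 100001). Repeated squaring mod 59: 3^1 ≡ 3; 3^2 ≡ 3² = 9 ≡ 9; 3^4 ≡ 9² = 81 ≡ 22; 3^8 ≡ 22² = 484 ≡ 12; 3^16 ≡ 12² = 144 ≡ 26; 3^32 ≡ 26² = 676 ≡ 27. Multiply: 3^33 = 3^32 × 3^1 ≡ 27 × 3 (mod 59): 27 × 3 = 81 ≡ 22. So 3^33 ≡ 22 (mod 59).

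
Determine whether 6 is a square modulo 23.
By Euler's criterion: 6^{11} ≡ 1 (mod 23). Since this equals 1, 6 is a QR.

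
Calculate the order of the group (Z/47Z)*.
46

Prime factorization: 47 = 47
Using the formula φ(n) = n × Π(1 - 1/p) for each prime factor p:
φ(47) = 47 × (1 - 1/47)
φ(47) = 46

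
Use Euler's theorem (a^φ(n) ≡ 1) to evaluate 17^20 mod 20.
By Euler: 17^{8} ≡ 1 (mod 20) since gcd(17, 20) = 1. 20 = 2×8 + 4. So 17^{20} ≡ 17^{4} ≡ 1 (mod 20)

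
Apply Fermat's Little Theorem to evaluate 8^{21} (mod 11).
8

By Fermat's Little Theorem, a^(p-1) ≡ 1 (mod p) for prime p and gcd(a, p) = 1
Here p = 11, so 8^10 ≡ 1 (mod 11)
We can reduce the exponent: 21 mod 10 = 1
So 8^21 ≡ 8^1 (mod 11)
Computing: 8^1 mod 11 = 8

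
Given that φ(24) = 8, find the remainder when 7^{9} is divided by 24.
By Euler: 7^{8} ≡ 1 (mod 24) since gcd(7, 24) = 1. 9 = 1×8 + 1. So 7^{9} ≡ 7^{1} ≡ 7 (mod 24)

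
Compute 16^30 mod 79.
Using repeated squaring. 30 = 16 + 8 + 4 + 2 (binary 11110). Repeated squaring mod 79: 16^1 ≡ 16; 16^2 ≡ 16² = 256 ≡ 19; 16^4 ≡ 19² = 361 ≡ 45; 16^8 ≡ 45² = 2025 ≡ 50; 16^16 ≡ 50² = 2500 ≡ 51. Multiply: 16^30 = 16^16 × 16^8 × 16^4 × 16^2 ≡ 51 × 50 × 45 × 19 (mod 79): 51 × 50 = 2550 ≡ 22; 22 × 45 = 990 ≡ 42; 42 × 19 = 798 ≡ 8. So 16^30 ≡ 8 (mod 79).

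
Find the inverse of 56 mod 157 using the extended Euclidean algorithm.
Extended GCD: 56(-14) + 157(5) = 1. So 56^(-1) ≡ 143 ≡ 143 (mod 157). Verify: 56 × 143 = 8008 ≡ 1 (mod 157)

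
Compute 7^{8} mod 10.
1

Using successive squaring:
Binary expansion of 8: 1000
Powers of 7 mod 10 (each is the square of the previous):
  7^1 ≡ 7 (mod 10)
  7^2 ≡ 7² = 49 ≡ 9 (mod 10)
  7^4 ≡ 9² = 81 ≡ 1 (mod 10)
  7^8 ≡ 1² = 1 ≡ 1 (mod 10)
8 is a power of 2, so 7^8 is the last square: ≡ 1 (mod 10)
Result: 7^8 ≡ 1 (mod 10)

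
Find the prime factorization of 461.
461

Divide by primes starting from smallest:
461 ÷ 461 = 1

461 = 461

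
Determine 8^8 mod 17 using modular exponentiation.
8 = 8 (binary 1000). Repeated squaring mod 17: 8^1 ≡ 8; 8^2 ≡ 8² = 64 ≡ 13; 8^4 ≡ 13² = 169 ≡ 16; 8^8 ≡ 16² = 256 ≡ 1. So 8^8 ≡ 1 (mod 17).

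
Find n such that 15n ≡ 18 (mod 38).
24

Since gcd(15, 38) = 1 divides 18, a solution exists.
Multiply both sides by the inverse of 15 mod 38:
  15^(-1) mod 38 = 33
  x ≡ 33 × 18 ≡ 594 ≡ 24 (mod 38)
Verification: 15 × 24 = 360 = 9 × 38 + 18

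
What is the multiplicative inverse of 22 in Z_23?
22^(-1) ≡ 22 (mod 23). Verification: 22 × 22 = 484 ≡ 1 (mod 23)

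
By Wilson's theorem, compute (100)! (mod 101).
By Wilson's theorem, (100)! ≡ -1 ≡ 100 (mod 101)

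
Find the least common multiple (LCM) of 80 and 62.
2480

First find GCD(80, 62) using the Euclidean algorithm:
80 = 1 × 62 + 18
62 = 3 × 18 + 8
18 = 2 × 8 + 2
8 = 4 × 2 + 0
GCD(80, 62) = 2

LCM formula: LCM(a, b) = (a × b) / GCD(a, b)
LCM(80, 62) = (80 × 62) / 2
LCM(80, 62) = 4960 / 2
LCM(80, 62) = 2480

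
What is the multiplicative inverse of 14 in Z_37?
14^(-1) ≡ 8 (mod 37). Verification: 14 × 8 = 112 ≡ 1 (mod 37)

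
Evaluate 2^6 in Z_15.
6 = 4 + 2 (binary 110). Repeated squaring mod 15: 2^1 ≡ 2; 2^2 ≡ 2² = 4 ≡ 4; 2^4 ≡ 4² = 16 ≡ 1. Multiply: 2^6 = 2^4 × 2^2 ≡ 1 × 4 (mod 15): 1 × 4 = 4 ≡ 4. So 2^6 ≡ 4 (mod 15).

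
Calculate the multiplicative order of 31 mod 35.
Powers of 31 mod 35: 31^1≡31, 31^2≡16, 31^3≡6, 31^4≡11, 31^5≡26, 31^6≡1. Order = 6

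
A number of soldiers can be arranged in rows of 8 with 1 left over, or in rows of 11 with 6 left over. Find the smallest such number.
M = 8 × 11 = 88. M₁ = 11, y₁ ≡ 3 (mod 8). M₂ = 8, y₂ ≡ 7 (mod 11). t = 1×11×3 + 6×8×7 ≡ 17 (mod 88). The smallest positive such number is 17.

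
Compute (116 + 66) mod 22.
6

(116 + 66) = 182
182 mod 22 = 6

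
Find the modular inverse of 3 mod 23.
3^(-1) ≡ 8 (mod 23). Verification: 3 × 8 = 24 ≡ 1 (mod 23)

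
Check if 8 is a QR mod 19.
By Euler's criterion: 8^{9} ≡ 18 (mod 19). Since this equals -1 (≡ 18), 8 is not a QR.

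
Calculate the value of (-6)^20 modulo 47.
Using repeated squaring. (-6) ≡ 41 (mod 47). 20 = 16 + 4 (binary 10100). Repeated squaring mod 47: 41^1 ≡ 41; 41^2 ≡ 41² = 1681 ≡ 36; 41^4 ≡ 36² = 1296 ≡ 27; 41^8 ≡ 27² = 729 ≡ 24; 41^16 ≡ 24² = 576 ≡ 12. Multiply: (-6)^20 ≡ 41^16 × 41^4 ≡ 12 × 27 (mod 47): 12 × 27 = 324 ≡ 42. So (-6)^20 ≡ 42 (mod 47).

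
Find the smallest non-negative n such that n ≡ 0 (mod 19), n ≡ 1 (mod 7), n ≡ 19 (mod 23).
456

Using the Chinese Remainder Theorem:
M = product of moduli = 3059
For equation 1: M_1 = 161, 161 ≡ 9 (mod 19), inverse of 161 mod 19 is 17 (check: 9 × 17 = 153 ≡ 1 (mod 19))
For equation 2: M_2 = 437, 437 ≡ 3 (mod 7), inverse of 437 mod 7 is 5 (check: 3 × 5 = 15 ≡ 1 (mod 7))
For equation 3: M_3 = 133, 133 ≡ 18 (mod 23), inverse of 133 mod 23 is 9 (check: 18 × 9 = 162 ≡ 1 (mod 23))
Combine: n ≡ Σ r_i×M_i×(M_i⁻¹ mod m_i) = 0×161×17 + 1×437×5 + 19×133×9 = 0 + 2185 + 22743 = 24928
24928 mod 3059 = 456
n ≡ 456 (mod 3059)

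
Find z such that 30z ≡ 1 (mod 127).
30^(-1) ≡ 72 (mod 127). Verification: 30 × 72 = 2160 ≡ 1 (mod 127)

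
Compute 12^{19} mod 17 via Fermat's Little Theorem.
11

By Fermat's Little Theorem, a^(p-1) ≡ 1 (mod p) for prime p and gcd(a, p) = 1
Here p = 17, so 12^16 ≡ 1 (mod 17)
We can reduce the exponent: 19 mod 16 = 3
So 12^19 ≡ 12^3 (mod 17)
Computing: 12^3 mod 17 = 11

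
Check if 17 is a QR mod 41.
By Euler's criterion: 17^{20} ≡ 40 (mod 41). Since this equals -1 (≡ 40), 17 is not a QR.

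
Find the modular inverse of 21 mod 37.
21^(-1) ≡ 30 (mod 37). Verification: 21 × 30 = 630 ≡ 1 (mod 37)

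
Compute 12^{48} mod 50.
46

Using successive squaring:
Binary expansion of 48: 110000
Powers of 12 mod 50 (each is the square of the previous):
  12^1 ≡ 12 (mod 50)
  12^2 ≡ 12² = 144 ≡ 44 (mod 50)
  12^4 ≡ 44² = 1936 ≡ 36 (mod 50)
  12^8 ≡ 36² = 1296 ≡ 46 (mod 50)
  12^16 ≡ 46² = 2116 ≡ 16 (mod 50)
  12^32 ≡ 16² = 256 ≡ 6 (mod 50)
48 = 32 + 16, so 12^48 = 12^32 × 12^16 ≡ 6 × 16 (mod 50)
Multiplying step by step:
  6 × 16 = 96 ≡ 46 (mod 50)
Result: 12^48 ≡ 46 (mod 50)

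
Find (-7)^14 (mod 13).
Using Fermat: (-7)^{12} ≡ 1 (mod 13). 14 ≡ 2 (mod 12). So (-7)^{14} ≡ (-7)^{2} ≡ 10 (mod 13)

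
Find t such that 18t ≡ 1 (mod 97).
18^(-1) ≡ 27 (mod 97). Verification: 18 × 27 = 486 ≡ 1 (mod 97)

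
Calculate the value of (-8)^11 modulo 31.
Using repeated squaring. (-8) ≡ 23 (mod 31). 11 = 8 + 2 + 1 (binary 1011). Repeated squaring mod 31: 23^1 ≡ 23; 23^2 ≡ 23² = 529 ≡ 2; 23^4 ≡ 2² = 4 ≡ 4; 23^8 ≡ 4² = 16 ≡ 16. Multiply: (-8)^11 ≡ 23^8 × 23^2 × 23^1 ≡ 16 × 2 × 23 (mod 31): 16 × 2 = 32 ≡ 1; 1 × 23 = 23 ≡ 23. So (-8)^11 ≡ 23 (mod 31).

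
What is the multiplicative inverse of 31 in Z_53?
12

Using Extended Euclidean Algorithm:
gcd(31, 53) = 1
Bezout coefficients: 31 × 12 + 53 × -7 = 1
So 31 × 12 ≡ 1 (mod 53)
The inverse is 12 mod 53 = 12
Verification: 31 × 12 = 372 = 7 × 53 + 1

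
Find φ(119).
96

Prime factorization: 119 = 7 × 17
Using the formula φ(n) = n × Π(1 - 1/p) for each prime factor p:
φ(119) = 119 × (1 - 1/7) × (1 - 1/17)
φ(119) = 96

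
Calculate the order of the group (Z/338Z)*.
156

Prime factorization: 338 = 2 × 13^2
Using the formula φ(n) = n × Π(1 - 1/p) for each prime factor p:
φ(338) = 338 × (1 - 1/2) × (1 - 1/13)
φ(338) = 156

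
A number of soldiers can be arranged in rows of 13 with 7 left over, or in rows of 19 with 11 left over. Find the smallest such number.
M = 13 × 19 = 247. M₁ = 19, y₁ ≡ 11 (mod 13). M₂ = 13, y₂ ≡ 3 (mod 19). n = 7×19×11 + 11×13×3 ≡ 163 (mod 247). The smallest positive such number is 163.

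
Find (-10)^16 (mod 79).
Using repeated squaring. (-10) ≡ 69 (mod 79). 16 = 16 (binary 10000). Repeated squaring mod 79: 69^1 ≡ 69; 69^2 ≡ 69² = 4761 ≡ 21; 69^4 ≡ 21² = 441 ≡ 46; 69^8 ≡ 46² = 2116 ≡ 62; 69^16 ≡ 62² = 3844 ≡ 52. So (-10)^16 ≡ 52 (mod 79).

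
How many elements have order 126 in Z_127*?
Number of primitive roots mod 127 = φ(126) = 36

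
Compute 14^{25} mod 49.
0

Using successive squaring:
Binary expansion of 25: 11001
Powers of 14 mod 49 (each is the square of the previous):
  14^1 ≡ 14 (mod 49)
  14^2 ≡ 14² = 196 ≡ 0 (mod 49)
  14^4 ≡ 0² = 0 ≡ 0 (mod 49)
  14^8 ≡ 0² = 0 ≡ 0 (mod 49)
  14^16 ≡ 0² = 0 ≡ 0 (mod 49)
25 = 16 + 8 + 1, so 14^25 = 14^16 × 14^8 × 14^1 ≡ 0 × 0 × 14 (mod 49)
Multiplying step by step:
  0 × 0 = 0 ≡ 0 (mod 49)
  0 × 14 = 0 ≡ 0 (mod 49)
Result: 14^25 ≡ 0 (mod 49)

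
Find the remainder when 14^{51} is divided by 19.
By Fermat: 14^{18} ≡ 1 (mod 19). 51 = 2×18 + 15. So 14^{51} ≡ 14^{15} ≡ 12 (mod 19)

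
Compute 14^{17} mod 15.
14

Using successive squaring:
Binary expansion of 17: 10001
Powers of 14 mod 15 (each is the square of the previous):
  14^1 ≡ 14 (mod 15)
  14^2 ≡ 14² = 196 ≡ 1 (mod 15)
  14^4 ≡ 1² = 1 ≡ 1 (mod 15)
  14^8 ≡ 1² = 1 ≡ 1 (mod 15)
  14^16 ≡ 1² = 1 ≡ 1 (mod 15)
17 = 16 + 1, so 14^17 = 14^16 × 14^1 ≡ 1 × 14 (mod 15)
Multiplying step by step:
  1 × 14 = 14 ≡ 14 (mod 15)
Result: 14^17 ≡ 14 (mod 15)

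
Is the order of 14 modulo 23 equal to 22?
Yes, ord_23(14) = 22.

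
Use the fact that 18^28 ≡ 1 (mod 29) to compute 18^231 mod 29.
By Fermat: 18^{28} ≡ 1 (mod 29). 231 ≡ 7 (mod 28). So 18^{231} ≡ 18^{7} ≡ 17 (mod 29)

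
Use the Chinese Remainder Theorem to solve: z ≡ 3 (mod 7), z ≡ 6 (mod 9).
M = 7 × 9 = 63. M₁ = 9, y₁ ≡ 4 (mod 7). M₂ = 7, y₂ ≡ 4 (mod 9). z = 3×9×4 + 6×7×4 ≡ 24 (mod 63)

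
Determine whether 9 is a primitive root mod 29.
p - 1 = 28 has prime divisors 2, 7. Check 9^(28/q) mod 29 for each: 9^(28/2) = 9^14 ≡ 1, 9^(28/7) = 9^4 ≡ 7 (mod 29). Since 9^14 ≡ 1 (mod 29), the order of 9 divides 14 (in fact the order is 14) ≠ 28, so it is not a primitive root.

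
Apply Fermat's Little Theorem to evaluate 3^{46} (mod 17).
2

By Fermat's Little Theorem, a^(p-1) ≡ 1 (mod p) for prime p and gcd(a, p) = 1
Here p = 17, so 3^16 ≡ 1 (mod 17)
We can reduce the exponent: 46 mod 16 = 14
So 3^46 ≡ 3^14 (mod 17)
Computing: 3^14 mod 17 = 2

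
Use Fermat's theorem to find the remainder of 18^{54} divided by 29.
6

By Fermat's Little Theorem, a^(p-1) ≡ 1 (mod p) for prime p and gcd(a, p) = 1
Here p = 29, so 18^28 ≡ 1 (mod 29)
We can reduce the exponent: 54 mod 28 = 26
So 18^54 ≡ 18^26 (mod 29)
Computing: 18^26 mod 29 = 6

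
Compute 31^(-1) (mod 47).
31^(-1) ≡ 44 (mod 47). Verification: 31 × 44 = 1364 ≡ 1 (mod 47)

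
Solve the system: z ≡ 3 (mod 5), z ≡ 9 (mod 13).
M = 5 × 13 = 65. M₁ = 13, y₁ ≡ 2 (mod 5). M₂ = 5, y₂ ≡ 8 (mod 13). z = 3×13×2 + 9×5×8 ≡ 48 (mod 65)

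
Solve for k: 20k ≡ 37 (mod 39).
35

Since gcd(20, 39) = 1 divides 37, a solution exists.
Multiply both sides by the inverse of 20 mod 39:
  20^(-1) mod 39 = 2
  x ≡ 2 × 37 ≡ 74 ≡ 35 (mod 39)
Verification: 20 × 35 = 700 = 17 × 39 + 37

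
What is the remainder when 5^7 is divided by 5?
5 ≡ 0 (mod 5). 7 = 4 + 2 + 1 (binary 111). Repeated squaring mod 5: 0^1 ≡ 0; 0^2 ≡ 0² = 0 ≡ 0; 0^4 ≡ 0² = 0 ≡ 0. Multiply: 5^7 ≡ 0^4 × 0^2 × 0^1 ≡ 0 × 0 × 0 (mod 5): 0 × 0 = 0 ≡ 0; 0 × 0 = 0 ≡ 0. So 5^7 ≡ 0 (mod 5).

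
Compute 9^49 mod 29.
Using Fermat: 9^{28} ≡ 1 (mod 29). 49 ≡ 21 (mod 28). So 9^{49} ≡ 9^{21} ≡ 28 (mod 29)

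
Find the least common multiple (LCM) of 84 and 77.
924

First find GCD(84, 77) using the Euclidean algorithm:
84 = 1 × 77 + 7
77 = 11 × 7 + 0
GCD(84, 77) = 7

LCM formula: LCM(a, b) = (a × b) / GCD(a, b)
LCM(84, 77) = (84 × 77) / 7
LCM(84, 77) = 6468 / 7
LCM(84, 77) = 924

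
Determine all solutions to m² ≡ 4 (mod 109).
The square roots of 4 mod 109 are 107 and 2. Verify: 107² = 11449 ≡ 4 (mod 109)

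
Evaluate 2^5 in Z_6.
5 = 4 + 1 (binary 101). Repeated squaring mod 6: 2^1 ≡ 2; 2^2 ≡ 2² = 4 ≡ 4; 2^4 ≡ 4² = 16 ≡ 4. Multiply: 2^5 = 2^4 × 2^1 ≡ 4 × 2 (mod 6): 4 × 2 = 8 ≡ 2. So 2^5 ≡ 2 (mod 6).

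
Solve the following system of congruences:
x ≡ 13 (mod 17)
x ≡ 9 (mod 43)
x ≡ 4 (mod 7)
4008

Using the Chinese Remainder Theorem:
M = product of moduli = 5117
For equation 1: M_1 = 301, 301 ≡ 12 (mod 17), inverse of 301 mod 17 is 10 (check: 12 × 10 = 120 ≡ 1 (mod 17))
For equation 2: M_2 = 119, 119 ≡ 33 (mod 43), inverse of 119 mod 43 is 30 (check: 33 × 30 = 990 ≡ 1 (mod 43))
For equation 3: M_3 = 731, 731 ≡ 3 (mod 7), inverse of 731 mod 7 is 5 (check: 3 × 5 = 15 ≡ 1 (mod 7))
Combine: x ≡ Σ r_i×M_i×(M_i⁻¹ mod m_i) = 13×301×10 + 9×119×30 + 4×731×5 = 39130 + 32130 + 14620 = 85880
85880 mod 5117 = 4008
x ≡ 4008 (mod 5117)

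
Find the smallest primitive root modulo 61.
2

A primitive root g modulo p has order p-1 = 60
Prime divisors of 60: [2, 3, 5]
g is a primitive root iff g^(60/q) ≢ 1 (mod 61) for each prime divisor q
Testing small values:
  g = 2: 2^30 ≡ 60, 2^20 ≡ 47, 2^12 ≡ 9 (mod 61) → none is 1, primitive root!
The smallest primitive root is 2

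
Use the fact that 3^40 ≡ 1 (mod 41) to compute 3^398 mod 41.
By Fermat: 3^{40} ≡ 1 (mod 41). 398 ≡ 38 (mod 40). So 3^{398} ≡ 3^{38} ≡ 32 (mod 41)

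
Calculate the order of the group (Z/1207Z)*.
1120

Prime factorization: 1207 = 17 × 71
Using the formula φ(n) = n × Π(1 - 1/p) for each prime factor p:
φ(1207) = 1207 × (1 - 1/17) × (1 - 1/71)
φ(1207) = 1120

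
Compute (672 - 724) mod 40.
28

(672 - 724) = -52
-52 mod 40 = 28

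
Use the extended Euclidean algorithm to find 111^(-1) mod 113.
Extended GCD: 111(56) + 113(-55) = 1. So 111^(-1) ≡ 56 ≡ 56 (mod 113). Verify: 111 × 56 = 6216 ≡ 1 (mod 113)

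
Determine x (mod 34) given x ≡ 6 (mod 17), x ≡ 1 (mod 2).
23

Using the Chinese Remainder Theorem:
M = product of moduli = 34
For equation 1: M_1 = 2, 2 ≡ 2 (mod 17), inverse of 2 mod 17 is 9 (check: 2 × 9 = 18 ≡ 1 (mod 17))
For equation 2: M_2 = 17, 17 ≡ 1 (mod 2), inverse of 17 mod 2 is 1 (check: 1 × 1 = 1 ≡ 1 (mod 2))
Combine: x ≡ Σ r_i×M_i×(M_i⁻¹ mod m_i) = 6×2×9 + 1×17×1 = 108 + 17 = 125
125 mod 34 = 23
x ≡ 23 (mod 34)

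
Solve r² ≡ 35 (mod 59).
The square roots of 35 mod 59 are 25 and 34. Verify: 25² = 625 ≡ 35 (mod 59)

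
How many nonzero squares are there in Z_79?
For prime 79, there are (p-1)/2 = (79-1)/2 = 39 quadratic residues (excluding 0).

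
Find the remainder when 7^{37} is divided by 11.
By Fermat: 7^{10} ≡ 1 (mod 11). 37 = 3×10 + 7. So 7^{37} ≡ 7^{7} ≡ 6 (mod 11)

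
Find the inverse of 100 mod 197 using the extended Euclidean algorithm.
Extended GCD: 100(-65) + 197(33) = 1. So 100^(-1) ≡ 132 ≡ 132 (mod 197). Verify: 100 × 132 = 13200 ≡ 1 (mod 197)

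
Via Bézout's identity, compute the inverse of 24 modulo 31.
Extended GCD: 24(-9) + 31(7) = 1. So 24^(-1) ≡ 22 ≡ 22 (mod 31). Verify: 24 × 22 = 528 ≡ 1 (mod 31)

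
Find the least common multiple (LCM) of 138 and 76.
5244

First find GCD(138, 76) using the Euclidean algorithm:
138 = 1 × 76 + 62
76 = 1 × 62 + 14
62 = 4 × 14 + 6
14 = 2 × 6 + 2
6 = 3 × 2 + 0
GCD(138, 76) = 2

LCM formula: LCM(a, b) = (a × b) / GCD(a, b)
LCM(138, 76) = (138 × 76) / 2
LCM(138, 76) = 10488 / 2
LCM(138, 76) = 5244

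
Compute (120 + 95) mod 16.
7

(120 + 95) = 215
215 mod 16 = 7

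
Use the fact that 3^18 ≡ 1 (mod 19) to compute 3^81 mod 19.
By Fermat: 3^{18} ≡ 1 (mod 19). 81 = 4×18 + 9. So 3^{81} ≡ 3^{9} ≡ 18 (mod 19)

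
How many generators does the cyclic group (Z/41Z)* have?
16

The number of primitive roots modulo p is φ(p-1) = φ(40)
φ(40) = 16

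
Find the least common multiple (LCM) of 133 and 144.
19152

First find GCD(133, 144) using the Euclidean algorithm:
133 = 0 × 144 + 133
144 = 1 × 133 + 11
133 = 12 × 11 + 1
11 = 11 × 1 + 0
GCD(133, 144) = 1

LCM formula: LCM(a, b) = (a × b) / GCD(a, b)
LCM(133, 144) = (133 × 144) / 1
LCM(133, 144) = 19152 / 1
LCM(133, 144) = 19152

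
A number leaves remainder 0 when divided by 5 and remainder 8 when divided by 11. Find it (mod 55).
M = 5 × 11 = 55. M₁ = 11, y₁ ≡ 1 (mod 5). M₂ = 5, y₂ ≡ 9 (mod 11). y = 0×11×1 + 8×5×9 ≡ 30 (mod 55)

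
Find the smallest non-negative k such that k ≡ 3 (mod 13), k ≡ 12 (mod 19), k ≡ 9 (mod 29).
1836

Using the Chinese Remainder Theorem:
M = product of moduli = 7163
For equation 1: M_1 = 551, 551 ≡ 5 (mod 13), inverse of 551 mod 13 is 8 (check: 5 × 8 = 40 ≡ 1 (mod 13))
For equation 2: M_2 = 377, 377 ≡ 16 (mod 19), inverse of 377 mod 19 is 6 (check: 16 × 6 = 96 ≡ 1 (mod 19))
For equation 3: M_3 = 247, 247 ≡ 15 (mod 29), inverse of 247 mod 29 is 2 (check: 15 × 2 = 30 ≡ 1 (mod 29))
Combine: k ≡ Σ r_i×M_i×(M_i⁻¹ mod m_i) = 3×551×8 + 12×377×6 + 9×247×2 = 13224 + 27144 + 4446 = 44814
44814 mod 7163 = 1836
k ≡ 1836 (mod 7163)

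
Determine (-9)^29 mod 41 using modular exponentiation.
Using repeated squaring. (-9) ≡ 32 (mod 41). 29 = 16 + 8 + 4 + 1 (binary 11101). Repeated squaring mod 41: 32^1 ≡ 32; 32^2 ≡ 32² = 1024 ≡ 40; 32^4 ≡ 40² = 1600 ≡ 1; 32^8 ≡ 1² = 1 ≡ 1; 32^16 ≡ 1² = 1 ≡ 1. Multiply: (-9)^29 ≡ 32^16 × 32^8 × 32^4 × 32^1 ≡ 1 × 1 × 1 × 32 (mod 41): 1 × 1 = 1 ≡ 1; 1 × 1 = 1 ≡ 1; 1 × 32 = 32 ≡ 32. So (-9)^29 ≡ 32 (mod 41).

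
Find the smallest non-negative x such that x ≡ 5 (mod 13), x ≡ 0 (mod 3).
18

Using the Chinese Remainder Theorem:
M = product of moduli = 39
For equation 1: M_1 = 3, 3 ≡ 3 (mod 13), inverse of 3 mod 13 is 9 (check: 3 × 9 = 27 ≡ 1 (mod 13))
For equation 2: M_2 = 13, 13 ≡ 1 (mod 3), inverse of 13 mod 3 is 1 (check: 1 × 1 = 1 ≡ 1 (mod 3))
Combine: x ≡ Σ r_i×M_i×(M_i⁻¹ mod m_i) = 5×3×9 + 0×13×1 = 135 + 0 = 135
135 mod 39 = 18
x ≡ 18 (mod 39)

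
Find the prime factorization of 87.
3 × 29

Divide by primes starting from smallest:
87 ÷ 3 = 29
29 ÷ 29 = 1

87 = 3 × 29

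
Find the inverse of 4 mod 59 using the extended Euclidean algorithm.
Extended GCD: 4(15) + 59(-1) = 1. So 4^(-1) ≡ 15 ≡ 15 (mod 59). Verify: 4 × 15 = 60 ≡ 1 (mod 59)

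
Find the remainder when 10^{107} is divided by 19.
By Fermat: 10^{18} ≡ 1 (mod 19). 107 = 5×18 + 17. So 10^{107} ≡ 10^{17} ≡ 2 (mod 19)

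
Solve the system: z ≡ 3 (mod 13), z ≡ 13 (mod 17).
M = 13 × 17 = 221. M₁ = 17, y₁ ≡ 10 (mod 13). M₂ = 13, y₂ ≡ 4 (mod 17). z = 3×17×10 + 13×13×4 ≡ 81 (mod 221)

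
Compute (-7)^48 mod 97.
Using repeated squaring. (-7) ≡ 90 (mod 97). 48 = 32 + 16 (binary 110000). Repeated squaring mod 97: 90^1 ≡ 90; 90^2 ≡ 90² = 8100 ≡ 49; 90^4 ≡ 49² = 2401 ≡ 73; 90^8 ≡ 73² = 5329 ≡ 91; 90^16 ≡ 91² = 8281 ≡ 36; 90^32 ≡ 36² = 1296 ≡ 35. Multiply: (-7)^48 ≡ 90^32 × 90^16 ≡ 35 × 36 (mod 97): 35 × 36 = 1260 ≡ 96. So (-7)^48 ≡ 96 (mod 97).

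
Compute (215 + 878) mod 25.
18

(215 + 878) = 1093
1093 mod 25 = 18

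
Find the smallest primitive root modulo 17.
3

A primitive root g modulo p has order p-1 = 16
Prime divisors of 16: [2]
g is a primitive root iff g^(16/q) ≢ 1 (mod 17) for each prime divisor q
Testing small values:
  g = 2: 2^8 ≡ 1 (mod 17) → 2^8 ≡ 1, not primitive root
  g = 3: 3^8 ≡ 16 (mod 17) → none is 1, primitive root!
The smallest primitive root is 3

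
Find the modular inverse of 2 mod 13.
2^(-1) ≡ 7 (mod 13). Verification: 2 × 7 = 14 ≡ 1 (mod 13)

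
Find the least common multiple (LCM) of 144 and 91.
13104

First find GCD(144, 91) using the Euclidean algorithm:
144 = 1 × 91 + 53
91 = 1 × 53 + 38
53 = 1 × 38 + 15
38 = 2 × 15 + 8
15 = 1 × 8 + 7
8 = 1 × 7 + 1
7 = 7 × 1 + 0
GCD(144, 91) = 1

LCM formula: LCM(a, b) = (a × b) / GCD(a, b)
LCM(144, 91) = (144 × 91) / 1
LCM(144, 91) = 13104 / 1
LCM(144, 91) = 13104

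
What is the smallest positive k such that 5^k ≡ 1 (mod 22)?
Powers of 5 mod 22: 5^1≡5, 5^2≡3, 5^3≡15, 5^4≡9, 5^5≡1. Order = 5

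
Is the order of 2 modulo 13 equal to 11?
No, the actual order is 12, not 11.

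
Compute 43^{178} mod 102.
13

Using successive squaring:
Binary expansion of 178: 10110010
Powers of 43 mod 102 (each is the square of the previous):
  43^1 ≡ 43 (mod 102)
  43^2 ≡ 43² = 1849 ≡ 13 (mod 102)
  43^4 ≡ 13² = 169 ≡ 67 (mod 102)
  43^8 ≡ 67² = 4489 ≡ 1 (mod 102)
  43^16 ≡ 1² = 1 ≡ 1 (mod 102)
  43^32 ≡ 1² = 1 ≡ 1 (mod 102)
  43^64 ≡ 1² = 1 ≡ 1 (mod 102)
  43^128 ≡ 1² = 1 ≡ 1 (mod 102)
178 = 128 + 32 + 16 + 2, so 43^178 = 43^128 × 43^32 × 43^16 × 43^2 ≡ 1 × 1 × 1 × 13 (mod 102)
Multiplying step by step:
  1 × 1 = 1 ≡ 1 (mod 102)
  1 × 1 = 1 ≡ 1 (mod 102)
  1 × 13 = 13 ≡ 13 (mod 102)
Result: 43^178 ≡ 13 (mod 102)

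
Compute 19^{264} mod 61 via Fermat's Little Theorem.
20

By Fermat's Little Theorem, a^(p-1) ≡ 1 (mod p) for prime p and gcd(a, p) = 1
Here p = 61, so 19^60 ≡ 1 (mod 61)
We can reduce the exponent: 264 mod 60 = 24
So 19^264 ≡ 19^24 (mod 61)
Computing: 19^24 mod 61 = 20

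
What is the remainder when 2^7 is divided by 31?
7 = 4 + 2 + 1 (binary 111). Repeated squaring mod 31: 2^1 ≡ 2; 2^2 ≡ 2² = 4 ≡ 4; 2^4 ≡ 4² = 16 ≡ 16. Multiply: 2^7 = 2^4 × 2^2 × 2^1 ≡ 16 × 4 × 2 (mod 31): 16 × 4 = 64 ≡ 2; 2 × 2 = 4 ≡ 4. So 2^7 ≡ 4 (mod 31).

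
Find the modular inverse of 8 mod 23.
8^(-1) ≡ 3 (mod 23). Verification: 8 × 3 = 24 ≡ 1 (mod 23)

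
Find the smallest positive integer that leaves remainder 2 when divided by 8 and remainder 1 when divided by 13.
M = 8 × 13 = 104. M₁ = 13, y₁ ≡ 5 (mod 8). M₂ = 8, y₂ ≡ 5 (mod 13). k = 2×13×5 + 1×8×5 ≡ 66 (mod 104). The smallest positive such number is 66.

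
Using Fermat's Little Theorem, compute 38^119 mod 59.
By Fermat: 38^{58} ≡ 1 (mod 59). 119 = 2×58 + 3. So 38^{119} ≡ 38^{3} ≡ 2 (mod 59)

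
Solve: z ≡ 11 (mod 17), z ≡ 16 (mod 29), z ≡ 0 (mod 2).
M = 17 × 29 × 2 = 986. M₁ = 58, y₁ ≡ 5 (mod 17). M₂ = 34, y₂ ≡ 6 (mod 29). M₃ = 493, y₃ ≡ 1 (mod 2). z = 11×58×5 + 16×34×6 + 0×493×1 ≡ 538 (mod 986)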